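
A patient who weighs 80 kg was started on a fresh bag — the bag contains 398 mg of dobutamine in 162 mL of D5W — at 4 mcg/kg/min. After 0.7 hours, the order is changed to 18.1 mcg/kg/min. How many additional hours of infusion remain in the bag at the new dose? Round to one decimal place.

Initial rate:
Dose = 4 mcg/kg/min × 80 kg = 320 mcg/min
320 mcg/min × 60 min/hr = 19200 mcg/hr
Concentration = 398 mg ÷ 162 mL = 2.45679 mg/mL = 2456.79 mcg/mL
Rate = 19200 mcg/hr ÷ 2456.79 mcg/mL = 7.815075 mL/hr
Volume infused so far = 7.815075 mL/hr × 0.7 hr = 5.470553 mL
Volume remaining = 162 − 5.470553 = 156.5294 mL
New rate:
Dose = 18.1 mcg/kg/min × 80 kg = 1448 mcg/min
1448 mcg/min × 60 min/hr = 86880 mcg/hr
Rate = 86880 mcg/hr ÷ 2456.79 mcg/mL = 35.36322 mL/hr
Time remaining = 156.5294 mL ÷ 35.36322 mL/hr = 4.426335 hr

4.4 hours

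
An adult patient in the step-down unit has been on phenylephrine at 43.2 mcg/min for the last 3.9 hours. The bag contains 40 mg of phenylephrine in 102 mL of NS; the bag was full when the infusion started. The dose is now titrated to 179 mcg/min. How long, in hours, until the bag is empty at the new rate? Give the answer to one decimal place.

Initial rate:
43.2 mcg/min × 60 min/hr = 2592 mcg/hr
Concentration = 40 mg ÷ 102 mL = 0.3921569 mg/mL = 392.1569 mcg/mL
Rate = 2592 mcg/hr ÷ 392.1569 mcg/mL = 6.6096 mL/hr
Volume infused so far = 6.6096 mL/hr × 3.9 hr = 25.77744 mL
Volume remaining = 102 − 25.77744 = 76.22256 mL
New rate:
179 mcg/min × 60 min/hr = 10740 mcg/hr
Rate = 10740 mcg/hr ÷ 392.1569 mcg/mL = 27.387 mL/hr
Time remaining = 76.22256 mL ÷ 27.387 mL/hr = 2.783166 hr

2.8 hours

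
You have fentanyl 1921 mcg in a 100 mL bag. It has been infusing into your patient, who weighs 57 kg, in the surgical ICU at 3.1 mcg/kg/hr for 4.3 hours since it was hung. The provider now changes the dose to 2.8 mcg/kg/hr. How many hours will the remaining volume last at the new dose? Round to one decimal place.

7.3 hours

Initial rate:
Dose = 3.1 mcg/kg/hr × 57 kg = 176.7 mcg/hr
Concentration = 1921 mcg ÷ 100 mL = 19.21 mcg/mL
Rate = 176.7 mcg/hr ÷ 19.21 mcg/mL = 9.198334 mL/hr
Volume infused so far = 9.198334 mL/hr × 4.3 hr = 39.55284 mL
Volume remaining = 100 − 39.55284 = 60.44716 mL
New rate:
Dose = 2.8 mcg/kg/hr × 57 kg = 159.6 mcg/hr
Rate = 159.6 mcg/hr ÷ 19.21 mcg/mL = 8.308173 mL/hr
Time remaining = 60.44716 mL ÷ 8.308173 mL/hr = 7.275627 hr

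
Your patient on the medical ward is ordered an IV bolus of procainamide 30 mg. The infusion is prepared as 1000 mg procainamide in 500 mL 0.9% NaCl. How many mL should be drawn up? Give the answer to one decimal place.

15.0 mL

Concentration = 1000 mg ÷ 500 mL = 2 mg/mL
Volume = 30 mg ÷ 2 mg/mL = 15 mL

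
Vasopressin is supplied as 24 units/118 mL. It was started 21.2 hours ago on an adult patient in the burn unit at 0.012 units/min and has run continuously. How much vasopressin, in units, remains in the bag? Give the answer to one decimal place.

8.7 units

0.012 units/min × 60 min/hr = 0.72 units/hr
Concentration = 24 units ÷ 118 mL = 0.2033898 units/mL
Rate = 0.72 units/hr ÷ 0.2033898 units/mL = 3.54 mL/hr
Volume infused = 3.54 mL/hr × 21.2 hr = 75.048 mL
Volume remaining = 118 − 75.048 = 42.952 mL
Drug remaining = 42.952 mL × 0.2033898 units/mL = 8.736 units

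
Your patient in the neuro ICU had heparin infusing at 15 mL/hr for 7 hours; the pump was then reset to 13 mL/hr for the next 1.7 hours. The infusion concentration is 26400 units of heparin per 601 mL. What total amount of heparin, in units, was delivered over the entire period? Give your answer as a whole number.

Concentration = 26400 units ÷ 601 mL = 43.92679 units/mL
Stage 1: 15 mL/hr × 7 hr = 105 mL → 105 mL × 43.92679 units/mL = 4612.313 units
Stage 2: 13 mL/hr × 1.7 hr = 22.1 mL → 22.1 mL × 43.92679 units/mL = 970.782 units
Total = 4612.313 + 970.782 = 5583.095 units

5583 units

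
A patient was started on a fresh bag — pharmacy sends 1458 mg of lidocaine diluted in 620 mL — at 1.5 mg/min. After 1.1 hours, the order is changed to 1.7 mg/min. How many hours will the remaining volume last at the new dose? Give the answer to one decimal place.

13.3 hours

Initial rate:
1.5 mg/min × 60 min/hr = 90 mg/hr
Concentration = 1458 mg ÷ 620 mL = 2.351613 mg/mL
Rate = 90 mg/hr ÷ 2.351613 mg/mL = 38.2716 mL/hr
Volume infused so far = 38.2716 mL/hr × 1.1 hr = 42.09877 mL
Volume remaining = 620 − 42.09877 = 577.9012 mL
New rate:
1.7 mg/min × 60 min/hr = 102 mg/hr
Rate = 102 mg/hr ÷ 2.351613 mg/mL = 43.37449 mL/hr
Time remaining = 577.9012 mL ÷ 43.37449 mL/hr = 13.32353 hr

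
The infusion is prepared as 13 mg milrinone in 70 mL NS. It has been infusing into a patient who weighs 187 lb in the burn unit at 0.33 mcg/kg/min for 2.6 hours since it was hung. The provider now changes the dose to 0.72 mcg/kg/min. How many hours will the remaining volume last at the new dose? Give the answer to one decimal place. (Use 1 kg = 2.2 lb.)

Initial rate:
Weight = 187 lb ÷ 2.2 lb/kg = 85 kg
Dose = 0.33 mcg/kg/min × 85 kg = 28.05 mcg/min
28.05 mcg/min × 60 min/hr = 1683 mcg/hr
Concentration = 13 mg ÷ 70 mL = 0.1857143 mg/mL = 185.7143 mcg/mL
Rate = 1683 mcg/hr ÷ 185.7143 mcg/mL = 9.062308 mL/hr
Volume infused so far = 9.062308 mL/hr × 2.6 hr = 23.562 mL
Volume remaining = 70 − 23.562 = 46.438 mL
New rate:
Dose = 0.72 mcg/kg/min × 85 kg = 61.2 mcg/min
61.2 mcg/min × 60 min/hr = 3672 mcg/hr
Rate = 3672 mcg/hr ÷ 185.7143 mcg/mL = 19.77231 mL/hr
Time remaining = 46.438 mL ÷ 19.77231 mL/hr = 2.348638 hr

2.3 hours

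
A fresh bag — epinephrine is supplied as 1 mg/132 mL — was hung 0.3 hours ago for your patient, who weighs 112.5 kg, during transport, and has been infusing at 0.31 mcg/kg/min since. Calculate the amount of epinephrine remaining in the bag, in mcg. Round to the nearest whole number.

Dose = 0.31 mcg/kg/min × 112.5 kg = 34.875 mcg/min
34.875 mcg/min × 60 min/hr = 2092.5 mcg/hr
Concentration = 1 mg ÷ 132 mL = 0.007575758 mg/mL = 7.575758 mcg/mL
Rate = 2092.5 mcg/hr ÷ 7.575758 mcg/mL = 276.21 mL/hr
Volume infused = 276.21 mL/hr × 0.3 hr = 82.863 mL
Volume remaining = 132 − 82.863 = 49.137 mL
Drug remaining = 49.137 mL × 7.575758 mcg/mL = 372.25 mcg

372 mcg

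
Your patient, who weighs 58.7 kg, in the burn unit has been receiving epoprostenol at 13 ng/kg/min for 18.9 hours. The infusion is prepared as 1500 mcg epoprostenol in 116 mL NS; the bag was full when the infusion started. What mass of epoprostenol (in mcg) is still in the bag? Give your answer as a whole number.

Dose = 13 ng/kg/min × 58.7 kg = 763.1 ng/min
763.1 ng/min × 60 min/hr = 45786 ng/hr
Concentration = 1500 mcg ÷ 116 mL = 12.93103 mcg/mL = 12931.03 ng/mL
Rate = 45786 ng/hr ÷ 12931.03 ng/mL = 3.540784 mL/hr
Volume infused = 3.540784 mL/hr × 18.9 hr = 66.92082 mL
Volume remaining = 116 − 66.92082 = 49.07918 mL
Drug remaining = 49.07918 mL × 12931.03 ng/mL = 634644.6 ng = 634.6446 mcg

635 mcg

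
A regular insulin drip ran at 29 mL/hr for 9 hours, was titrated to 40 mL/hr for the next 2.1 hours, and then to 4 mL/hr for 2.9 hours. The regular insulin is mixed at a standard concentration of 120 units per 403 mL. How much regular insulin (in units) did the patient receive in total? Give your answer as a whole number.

Concentration = 120 units ÷ 403 mL = 0.2977667 units/mL
Stage 1: 29 mL/hr × 9 hr = 261 mL → 261 mL × 0.2977667 units/mL = 77.71712 units
Stage 2: 40 mL/hr × 2.1 hr = 84 mL → 84 mL × 0.2977667 units/mL = 25.01241 units
Stage 3: 4 mL/hr × 2.9 hr = 11.6 mL → 11.6 mL × 0.2977667 units/mL = 3.454094 units
Total = 77.71712 + 25.01241 + 3.454094 = 106.1836 units

106 units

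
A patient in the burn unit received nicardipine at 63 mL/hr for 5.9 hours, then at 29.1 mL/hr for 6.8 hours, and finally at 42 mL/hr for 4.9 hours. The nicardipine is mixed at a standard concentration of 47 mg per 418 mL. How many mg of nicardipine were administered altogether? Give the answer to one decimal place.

87.2 mg

Concentration = 47 mg ÷ 418 mL = 0.1124402 mg/mL
Stage 1: 63 mL/hr × 5.9 hr = 371.7 mL → 371.7 mL × 0.1124402 mg/mL = 41.79402 mg
Stage 2: 29.1 mL/hr × 6.8 hr = 197.88 mL → 197.88 mL × 0.1124402 mg/mL = 22.24967 mg
Stage 3: 42 mL/hr × 4.9 hr = 205.8 mL → 205.8 mL × 0.1124402 mg/mL = 23.14019 mg
Total = 41.79402 + 22.24967 + 23.14019 = 87.18388 mg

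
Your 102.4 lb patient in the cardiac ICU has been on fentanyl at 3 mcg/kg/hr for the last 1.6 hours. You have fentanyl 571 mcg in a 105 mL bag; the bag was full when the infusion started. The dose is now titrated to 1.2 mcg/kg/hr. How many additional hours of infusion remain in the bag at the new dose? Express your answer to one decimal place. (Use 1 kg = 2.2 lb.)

Initial rate:
Weight = 102.4 lb ÷ 2.2 lb/kg = 46.54545 kg
Dose = 3 mcg/kg/hr × 46.54545 kg = 139.6364 mcg/hr
Concentration = 571 mcg ÷ 105 mL = 5.438095 mcg/mL
Rate = 139.6364 mcg/hr ÷ 5.438095 mcg/mL = 25.67744 mL/hr
Volume infused so far = 25.67744 mL/hr × 1.6 hr = 41.0839 mL
Volume remaining = 105 − 41.0839 = 63.9161 mL
New rate:
Dose = 1.2 mcg/kg/hr × 46.54545 kg = 55.85455 mcg/hr
Rate = 55.85455 mcg/hr ÷ 5.438095 mcg/mL = 10.27098 mL/hr
Time remaining = 63.9161 mL ÷ 10.27098 mL/hr = 6.222982 hr

6.2 hours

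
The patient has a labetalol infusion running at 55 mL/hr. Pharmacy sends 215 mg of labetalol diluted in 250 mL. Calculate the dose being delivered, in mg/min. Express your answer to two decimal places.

Concentration = 215 mg ÷ 250 mL = 0.86 mg/mL
Drug rate = 55 mL/hr × 0.86 mg/mL = 47.3 mg/hr
47.3 mg/hr ÷ 60 min/hr = 0.7883333 mg/min

0.79 mg/min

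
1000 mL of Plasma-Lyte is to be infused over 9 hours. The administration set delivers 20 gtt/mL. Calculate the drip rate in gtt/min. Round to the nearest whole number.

37 gtt/min

1000 mL ÷ (9 hr × 60 = 540 min) = 1.851852 mL/min
1.851852 mL/min × 20 gtt/mL = 37.03704 gtt/min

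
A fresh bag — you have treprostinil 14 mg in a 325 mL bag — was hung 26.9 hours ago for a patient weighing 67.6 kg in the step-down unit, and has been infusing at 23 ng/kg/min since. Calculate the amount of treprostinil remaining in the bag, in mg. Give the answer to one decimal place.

11.5 mg

Dose = 23 ng/kg/min × 67.6 kg = 1554.8 ng/min
1554.8 ng/min × 60 min/hr = 93288 ng/hr
Concentration = 14 mg ÷ 325 mL = 0.04307692 mg/mL = 43076.92 ng/mL
Rate = 93288 ng/hr ÷ 43076.92 ng/mL = 2.165614 mL/hr
Volume infused = 2.165614 mL/hr × 26.9 hr = 58.25502 mL
Volume remaining = 325 − 58.25502 = 266.745 mL
Drug remaining = 266.745 mL × 43076.92 ng/mL = 11490553 ng = 11.49055 mg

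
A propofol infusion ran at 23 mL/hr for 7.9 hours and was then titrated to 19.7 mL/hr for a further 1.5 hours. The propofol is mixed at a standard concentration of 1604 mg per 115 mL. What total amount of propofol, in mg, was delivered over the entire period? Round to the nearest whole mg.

2946 mg

Concentration = 1604 mg ÷ 115 mL = 13.94783 mg/mL
Stage 1: 23 mL/hr × 7.9 hr = 181.7 mL → 181.7 mL × 13.94783 mg/mL = 2534.32 mg
Stage 2: 19.7 mL/hr × 1.5 hr = 29.55 mL → 29.55 mL × 13.94783 mg/mL = 412.1583 mg
Total = 2534.32 + 412.1583 = 2946.478 mg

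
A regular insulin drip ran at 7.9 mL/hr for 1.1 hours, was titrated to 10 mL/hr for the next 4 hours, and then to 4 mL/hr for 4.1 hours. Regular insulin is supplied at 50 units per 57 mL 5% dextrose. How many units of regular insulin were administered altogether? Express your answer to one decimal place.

57.1 units

Concentration = 50 units ÷ 57 mL = 0.877193 units/mL
Stage 1: 7.9 mL/hr × 1.1 hr = 8.69 mL → 8.69 mL × 0.877193 units/mL = 7.622807 units
Stage 2: 10 mL/hr × 4 hr = 40 mL → 40 mL × 0.877193 units/mL = 35.08772 units
Stage 3: 4 mL/hr × 4.1 hr = 16.4 mL → 16.4 mL × 0.877193 units/mL = 14.38596 units
Total = 7.622807 + 35.08772 + 14.38596 = 57.09649 units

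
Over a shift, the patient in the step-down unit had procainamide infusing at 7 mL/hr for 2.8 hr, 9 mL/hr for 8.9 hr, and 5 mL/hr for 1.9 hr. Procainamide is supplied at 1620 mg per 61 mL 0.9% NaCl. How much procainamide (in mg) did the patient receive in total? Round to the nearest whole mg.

2900 mg

Concentration = 1620 mg ÷ 61 mL = 26.55738 mg/mL
Stage 1: 7 mL/hr × 2.8 hr = 19.6 mL → 19.6 mL × 26.55738 mg/mL = 520.5246 mg
Stage 2: 9 mL/hr × 8.9 hr = 80.1 mL → 80.1 mL × 26.55738 mg/mL = 2127.246 mg
Stage 3: 5 mL/hr × 1.9 hr = 9.5 mL → 9.5 mL × 26.55738 mg/mL = 252.2951 mg
Total = 520.5246 + 2127.246 + 252.2951 = 2900.066 mg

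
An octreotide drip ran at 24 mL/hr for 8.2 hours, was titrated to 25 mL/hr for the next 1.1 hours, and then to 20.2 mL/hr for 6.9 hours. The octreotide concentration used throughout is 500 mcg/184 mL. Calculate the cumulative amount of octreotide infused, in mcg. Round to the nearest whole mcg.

Concentration = 500 mcg ÷ 184 mL = 2.717391 mcg/mL
Stage 1: 24 mL/hr × 8.2 hr = 196.8 mL → 196.8 mL × 2.717391 mcg/mL = 534.7826 mcg
Stage 2: 25 mL/hr × 1.1 hr = 27.5 mL → 27.5 mL × 2.717391 mcg/mL = 74.72826 mcg
Stage 3: 20.2 mL/hr × 6.9 hr = 139.38 mL → 139.38 mL × 2.717391 mcg/mL = 378.75 mcg
Total = 534.7826 + 74.72826 + 378.75 = 988.2609 mcg

988 mcg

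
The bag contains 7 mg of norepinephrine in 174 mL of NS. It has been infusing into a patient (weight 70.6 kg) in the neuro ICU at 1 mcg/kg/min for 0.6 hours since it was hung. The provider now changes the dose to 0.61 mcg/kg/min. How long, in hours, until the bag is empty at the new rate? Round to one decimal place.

1.7 hours

Initial rate:
Dose = 1 mcg/kg/min × 70.6 kg = 70.6 mcg/min
70.6 mcg/min × 60 min/hr = 4236 mcg/hr
Concentration = 7 mg ÷ 174 mL = 0.04022989 mg/mL = 40.22989 mcg/mL
Rate = 4236 mcg/hr ÷ 40.22989 mcg/mL = 105.2949 mL/hr
Volume infused so far = 105.2949 mL/hr × 0.6 hr = 63.17691 mL
Volume remaining = 174 − 63.17691 = 110.8231 mL
New rate:
Dose = 0.61 mcg/kg/min × 70.6 kg = 43.066 mcg/min
43.066 mcg/min × 60 min/hr = 2583.96 mcg/hr
Rate = 2583.96 mcg/hr ÷ 40.22989 mcg/mL = 64.22986 mL/hr
Time remaining = 110.8231 mL ÷ 64.22986 mL/hr = 1.725414 hr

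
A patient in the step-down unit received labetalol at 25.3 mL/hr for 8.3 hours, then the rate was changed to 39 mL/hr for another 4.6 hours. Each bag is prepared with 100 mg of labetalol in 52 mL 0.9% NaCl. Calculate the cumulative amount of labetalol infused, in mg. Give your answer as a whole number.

749 mg

Concentration = 100 mg ÷ 52 mL = 1.923077 mg/mL
Stage 1: 25.3 mL/hr × 8.3 hr = 209.99 mL → 209.99 mL × 1.923077 mg/mL = 403.8269 mg
Stage 2: 39 mL/hr × 4.6 hr = 179.4 mL → 179.4 mL × 1.923077 mg/mL = 345 mg
Total = 403.8269 + 345 = 748.8269 mg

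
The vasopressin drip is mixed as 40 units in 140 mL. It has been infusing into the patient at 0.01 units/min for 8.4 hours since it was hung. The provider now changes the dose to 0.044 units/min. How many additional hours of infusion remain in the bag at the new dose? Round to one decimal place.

13.2 hours

Initial rate:
0.01 units/min × 60 min/hr = 0.6 units/hr
Concentration = 40 units ÷ 140 mL = 0.2857143 units/mL
Rate = 0.6 units/hr ÷ 0.2857143 units/mL = 2.1 mL/hr
Volume infused so far = 2.1 mL/hr × 8.4 hr = 17.64 mL
Volume remaining = 140 − 17.64 = 122.36 mL
New rate:
0.044 units/min × 60 min/hr = 2.64 units/hr
Rate = 2.64 units/hr ÷ 0.2857143 units/mL = 9.24 mL/hr
Time remaining = 122.36 mL ÷ 9.24 mL/hr = 13.24242 hr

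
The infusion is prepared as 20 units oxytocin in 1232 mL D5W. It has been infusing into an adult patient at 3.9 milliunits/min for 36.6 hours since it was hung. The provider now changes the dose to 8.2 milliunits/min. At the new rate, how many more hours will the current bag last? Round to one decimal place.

23.2 hours

Initial rate:
3.9 milliunits/min × 60 min/hr = 234 milliunits/hr
Concentration = 20 units ÷ 1232 mL = 0.01623377 units/mL = 16.23377 milliunits/mL
Rate = 234 milliunits/hr ÷ 16.23377 milliunits/mL = 14.4144 mL/hr
Volume infused so far = 14.4144 mL/hr × 36.6 hr = 527.567 mL
Volume remaining = 1232 − 527.567 = 704.433 mL
New rate:
8.2 milliunits/min × 60 min/hr = 492 milliunits/hr
Rate = 492 milliunits/hr ÷ 16.23377 milliunits/mL = 30.3072 mL/hr
Time remaining = 704.433 mL ÷ 30.3072 mL/hr = 23.24309 hr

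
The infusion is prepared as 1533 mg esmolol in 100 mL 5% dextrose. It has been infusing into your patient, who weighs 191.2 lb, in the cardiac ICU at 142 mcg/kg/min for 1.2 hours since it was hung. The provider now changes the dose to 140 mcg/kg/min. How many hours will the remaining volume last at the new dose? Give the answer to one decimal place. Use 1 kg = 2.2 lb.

Initial rate:
Weight = 191.2 lb ÷ 2.2 lb/kg = 86.90909 kg
Dose = 142 mcg/kg/min × 86.90909 kg = 12341.09 mcg/min
12341.09 mcg/min × 60 min/hr = 740465.5 mcg/hr
Concentration = 1533 mg ÷ 100 mL = 15.33 mg/mL = 15330 mcg/mL
Rate = 740465.5 mcg/hr ÷ 15330 mcg/mL = 48.30173 mL/hr
Volume infused so far = 48.30173 mL/hr × 1.2 hr = 57.96207 mL
Volume remaining = 100 − 57.96207 = 42.03793 mL
New rate:
Dose = 140 mcg/kg/min × 86.90909 kg = 12167.27 mcg/min
12167.27 mcg/min × 60 min/hr = 730036.4 mcg/hr
Rate = 730036.4 mcg/hr ÷ 15330 mcg/mL = 47.62142 mL/hr
Time remaining = 42.03793 mL ÷ 47.62142 mL/hr = 0.8827525 hr

0.9 hours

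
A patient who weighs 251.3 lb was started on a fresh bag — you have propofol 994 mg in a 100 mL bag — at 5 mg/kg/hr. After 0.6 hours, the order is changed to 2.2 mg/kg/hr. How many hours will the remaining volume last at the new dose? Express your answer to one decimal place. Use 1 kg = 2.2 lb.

2.6 hours

Initial rate:
Weight = 251.3 lb ÷ 2.2 lb/kg = 114.2273 kg
Dose = 5 mg/kg/hr × 114.2273 kg = 571.1364 mg/hr
Concentration = 994 mg ÷ 100 mL = 9.94 mg/mL
Rate = 571.1364 mg/hr ÷ 9.94 mg/mL = 57.45839 mL/hr
Volume infused so far = 57.45839 mL/hr × 0.6 hr = 34.47503 mL
Volume remaining = 100 − 34.47503 = 65.52497 mL
New rate:
Dose = 2.2 mg/kg/hr × 114.2273 kg = 251.3 mg/hr
Rate = 251.3 mg/hr ÷ 9.94 mg/mL = 25.28169 mL/hr
Time remaining = 65.52497 mL ÷ 25.28169 mL/hr = 2.591795 hr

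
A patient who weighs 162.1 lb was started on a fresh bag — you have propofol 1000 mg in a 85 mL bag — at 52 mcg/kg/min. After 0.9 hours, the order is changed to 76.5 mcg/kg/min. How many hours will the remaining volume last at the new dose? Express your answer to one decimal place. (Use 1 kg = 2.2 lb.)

2.3 hours

Initial rate:
Weight = 162.1 lb ÷ 2.2 lb/kg = 73.68182 kg
Dose = 52 mcg/kg/min × 73.68182 kg = 3831.455 mcg/min
3831.455 mcg/min × 60 min/hr = 229887.3 mcg/hr
Concentration = 1000 mg ÷ 85 mL = 11.76471 mg/mL = 11764.71 mcg/mL
Rate = 229887.3 mcg/hr ÷ 11764.71 mcg/mL = 19.54042 mL/hr
Volume infused so far = 19.54042 mL/hr × 0.9 hr = 17.58638 mL
Volume remaining = 85 − 17.58638 = 67.41362 mL
New rate:
Dose = 76.5 mcg/kg/min × 73.68182 kg = 5636.659 mcg/min
5636.659 mcg/min × 60 min/hr = 338199.5 mcg/hr
Rate = 338199.5 mcg/hr ÷ 11764.71 mcg/mL = 28.74696 mL/hr
Time remaining = 67.41362 mL ÷ 28.74696 mL/hr = 2.34507 hr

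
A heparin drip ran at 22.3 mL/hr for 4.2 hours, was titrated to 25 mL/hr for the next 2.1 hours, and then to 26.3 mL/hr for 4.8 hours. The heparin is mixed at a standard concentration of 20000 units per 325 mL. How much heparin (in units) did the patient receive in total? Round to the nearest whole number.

Concentration = 20000 units ÷ 325 mL = 61.53846 units/mL
Stage 1: 22.3 mL/hr × 4.2 hr = 93.66 mL → 93.66 mL × 61.53846 units/mL = 5763.692 units
Stage 2: 25 mL/hr × 2.1 hr = 52.5 mL → 52.5 mL × 61.53846 units/mL = 3230.769 units
Stage 3: 26.3 mL/hr × 4.8 hr = 126.24 mL → 126.24 mL × 61.53846 units/mL = 7768.615 units
Total = 5763.692 + 3230.769 + 7768.615 = 16763.08 units

16763 units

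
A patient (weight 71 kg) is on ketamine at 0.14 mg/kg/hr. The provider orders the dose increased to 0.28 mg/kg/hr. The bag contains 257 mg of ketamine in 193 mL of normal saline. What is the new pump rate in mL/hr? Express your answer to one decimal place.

Dose = 0.28 mg/kg/hr × 71 kg = 19.88 mg/hr
Concentration = 257 mg ÷ 193 mL = 1.331606 mg/mL
Rate = 19.88 mg/hr ÷ 1.331606 mg/mL = 14.92934 mL/hr

14.9 mL/hr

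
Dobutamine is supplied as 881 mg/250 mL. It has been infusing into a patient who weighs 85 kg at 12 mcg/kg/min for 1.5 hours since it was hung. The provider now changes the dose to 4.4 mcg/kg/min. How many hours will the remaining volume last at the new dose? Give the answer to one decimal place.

35.2 hours

Initial rate:
Dose = 12 mcg/kg/min × 85 kg = 1020 mcg/min
1020 mcg/min × 60 min/hr = 61200 mcg/hr
Concentration = 881 mg ÷ 250 mL = 3.524 mg/mL = 3524 mcg/mL
Rate = 61200 mcg/hr ÷ 3524 mcg/mL = 17.36663 mL/hr
Volume infused so far = 17.36663 mL/hr × 1.5 hr = 26.04994 mL
Volume remaining = 250 − 26.04994 = 223.9501 mL
New rate:
Dose = 4.4 mcg/kg/min × 85 kg = 374 mcg/min
374 mcg/min × 60 min/hr = 22440 mcg/hr
Rate = 22440 mcg/hr ÷ 3524 mcg/mL = 6.367764 mL/hr
Time remaining = 223.9501 mL ÷ 6.367764 mL/hr = 35.16934 hr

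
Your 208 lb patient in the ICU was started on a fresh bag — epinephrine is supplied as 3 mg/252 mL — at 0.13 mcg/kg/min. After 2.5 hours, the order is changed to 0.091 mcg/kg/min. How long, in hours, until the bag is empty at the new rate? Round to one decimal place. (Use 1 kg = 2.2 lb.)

2.2 hours

Initial rate:
Weight = 208 lb ÷ 2.2 lb/kg = 94.54545 kg
Dose = 0.13 mcg/kg/min × 94.54545 kg = 12.29091 mcg/min
12.29091 mcg/min × 60 min/hr = 737.4545 mcg/hr
Concentration = 3 mg ÷ 252 mL = 0.01190476 mg/mL = 11.90476 mcg/mL
Rate = 737.4545 mcg/hr ÷ 11.90476 mcg/mL = 61.94618 mL/hr
Volume infused so far = 61.94618 mL/hr × 2.5 hr = 154.8655 mL
Volume remaining = 252 − 154.8655 = 97.13455 mL
New rate:
Dose = 0.091 mcg/kg/min × 94.54545 kg = 8.603636 mcg/min
8.603636 mcg/min × 60 min/hr = 516.2182 mcg/hr
Rate = 516.2182 mcg/hr ÷ 11.90476 mcg/mL = 43.36233 mL/hr
Time remaining = 97.13455 mL ÷ 43.36233 mL/hr = 2.240068 hr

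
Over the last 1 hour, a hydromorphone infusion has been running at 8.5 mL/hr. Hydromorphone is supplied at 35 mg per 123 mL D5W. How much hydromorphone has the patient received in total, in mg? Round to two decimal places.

Concentration = 35 mg ÷ 123 mL = 0.2845528 mg/mL
Drug rate = 8.5 mL/hr × 0.2845528 mg/mL = 2.418699 mg/hr
Total = 2.418699 mg/hr × 1 hr = 2.418699 mg

2.42 mg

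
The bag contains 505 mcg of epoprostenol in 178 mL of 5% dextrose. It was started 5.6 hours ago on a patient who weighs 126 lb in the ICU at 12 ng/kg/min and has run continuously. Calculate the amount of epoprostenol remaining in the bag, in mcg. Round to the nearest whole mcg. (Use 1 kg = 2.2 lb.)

Weight = 126 lb ÷ 2.2 lb/kg = 57.27273 kg
Dose = 12 ng/kg/min × 57.27273 kg = 687.2727 ng/min
687.2727 ng/min × 60 min/hr = 41236.36 ng/hr
Concentration = 505 mcg ÷ 178 mL = 2.837079 mcg/mL = 2837.079 ng/mL
Rate = 41236.36 ng/hr ÷ 2837.079 ng/mL = 14.5348 mL/hr
Volume infused = 14.5348 mL/hr × 5.6 hr = 81.39487 mL
Volume remaining = 178 − 81.39487 = 96.60513 mL
Drug remaining = 96.60513 mL × 2837.079 ng/mL = 274076.4 ng = 274.0764 mcg

274 mcg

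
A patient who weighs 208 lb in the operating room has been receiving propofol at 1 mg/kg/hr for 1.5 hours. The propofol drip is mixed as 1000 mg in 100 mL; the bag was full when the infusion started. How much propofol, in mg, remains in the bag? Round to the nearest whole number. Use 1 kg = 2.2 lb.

Weight = 208 lb ÷ 2.2 lb/kg = 94.54545 kg
Dose = 1 mg/kg/hr × 94.54545 kg = 94.54545 mg/hr
Concentration = 1000 mg ÷ 100 mL = 10 mg/mL
Rate = 94.54545 mg/hr ÷ 10 mg/mL = 9.454545 mL/hr
Volume infused = 9.454545 mL/hr × 1.5 hr = 14.18182 mL
Volume remaining = 100 − 14.18182 = 85.81818 mL
Drug remaining = 85.81818 mL × 10 mg/mL = 858.1818 mg

858 mg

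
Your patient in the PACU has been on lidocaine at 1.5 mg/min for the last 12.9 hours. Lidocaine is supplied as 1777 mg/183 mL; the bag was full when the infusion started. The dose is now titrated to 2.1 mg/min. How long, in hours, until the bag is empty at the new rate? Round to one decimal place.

4.9 hours

Initial rate:
1.5 mg/min × 60 min/hr = 90 mg/hr
Concentration = 1777 mg ÷ 183 mL = 9.710383 mg/mL
Rate = 90 mg/hr ÷ 9.710383 mg/mL = 9.26843 mL/hr
Volume infused so far = 9.26843 mL/hr × 12.9 hr = 119.5627 mL
Volume remaining = 183 − 119.5627 = 63.43725 mL
New rate:
2.1 mg/min × 60 min/hr = 126 mg/hr
Rate = 126 mg/hr ÷ 9.710383 mg/mL = 12.9758 mL/hr
Time remaining = 63.43725 mL ÷ 12.9758 mL/hr = 4.888889 hr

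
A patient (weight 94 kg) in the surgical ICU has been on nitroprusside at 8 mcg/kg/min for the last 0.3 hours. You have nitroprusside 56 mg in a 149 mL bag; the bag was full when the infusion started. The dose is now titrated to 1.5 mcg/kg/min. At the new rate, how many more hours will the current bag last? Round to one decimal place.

5.0 hours

Initial rate:
Dose = 8 mcg/kg/min × 94 kg = 752 mcg/min
752 mcg/min × 60 min/hr = 45120 mcg/hr
Concentration = 56 mg ÷ 149 mL = 0.3758389 mg/mL = 375.8389 mcg/mL
Rate = 45120 mcg/hr ÷ 375.8389 mcg/mL = 120.0514 mL/hr
Volume infused so far = 120.0514 mL/hr × 0.3 hr = 36.01543 mL
Volume remaining = 149 − 36.01543 = 112.9846 mL
New rate:
Dose = 1.5 mcg/kg/min × 94 kg = 141 mcg/min
141 mcg/min × 60 min/hr = 8460 mcg/hr
Rate = 8460 mcg/hr ÷ 375.8389 mcg/mL = 22.50964 mL/hr
Time remaining = 112.9846 mL ÷ 22.50964 mL/hr = 5.019385 hr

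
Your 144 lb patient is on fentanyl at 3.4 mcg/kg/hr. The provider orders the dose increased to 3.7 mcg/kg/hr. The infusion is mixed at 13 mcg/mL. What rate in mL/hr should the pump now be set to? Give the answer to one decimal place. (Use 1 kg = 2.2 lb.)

18.6 mL/hr

Weight = 144 lb ÷ 2.2 lb/kg = 65.45455 kg
Dose = 3.7 mcg/kg/hr × 65.45455 kg = 242.1818 mcg/hr
Rate = 242.1818 mcg/hr ÷ 13 mcg/mL = 18.62937 mL/hr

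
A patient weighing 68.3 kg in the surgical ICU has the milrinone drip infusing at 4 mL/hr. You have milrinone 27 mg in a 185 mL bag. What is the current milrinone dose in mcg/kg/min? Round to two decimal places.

Concentration = 27 mg ÷ 185 mL = 0.1459459 mg/mL = 145.9459 mcg/mL
Drug rate = 4 mL/hr × 145.9459 mcg/mL = 583.7838 mcg/hr
583.7838 mcg/hr ÷ 60 min/hr = 9.72973 mcg/min
9.72973 mcg/min ÷ 68.3 kg = 0.1424558 mcg/kg/min

0.14 mcg/kg/min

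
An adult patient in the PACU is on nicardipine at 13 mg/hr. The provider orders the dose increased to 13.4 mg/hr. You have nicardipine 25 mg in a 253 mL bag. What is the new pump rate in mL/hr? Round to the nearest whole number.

Concentration = 25 mg ÷ 253 mL = 0.09881423 mg/mL
Rate = 13.4 mg/hr ÷ 0.09881423 mg/mL = 135.608 mL/hr

136 mL/hr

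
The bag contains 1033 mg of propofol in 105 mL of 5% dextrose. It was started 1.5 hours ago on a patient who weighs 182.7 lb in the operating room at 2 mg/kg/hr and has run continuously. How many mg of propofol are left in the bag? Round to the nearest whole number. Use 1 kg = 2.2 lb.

784 mg

Weight = 182.7 lb ÷ 2.2 lb/kg = 83.04545 kg
Dose = 2 mg/kg/hr × 83.04545 kg = 166.0909 mg/hr
Concentration = 1033 mg ÷ 105 mL = 9.838095 mg/mL
Rate = 166.0909 mg/hr ÷ 9.838095 mg/mL = 16.88243 mL/hr
Volume infused = 16.88243 mL/hr × 1.5 hr = 25.32364 mL
Volume remaining = 105 − 25.32364 = 79.67636 mL
Drug remaining = 79.67636 mL × 9.838095 mg/mL = 783.8636 mg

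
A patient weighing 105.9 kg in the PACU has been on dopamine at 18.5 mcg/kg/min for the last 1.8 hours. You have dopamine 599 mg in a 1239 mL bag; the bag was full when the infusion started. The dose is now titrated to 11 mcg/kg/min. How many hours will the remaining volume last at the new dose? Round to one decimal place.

Initial rate:
Dose = 18.5 mcg/kg/min × 105.9 kg = 1959.15 mcg/min
1959.15 mcg/min × 60 min/hr = 117549 mcg/hr
Concentration = 599 mg ÷ 1239 mL = 0.4834544 mg/mL = 483.4544 mcg/mL
Rate = 117549 mcg/hr ÷ 483.4544 mcg/mL = 243.1439 mL/hr
Volume infused so far = 243.1439 mL/hr × 1.8 hr = 437.6591 mL
Volume remaining = 1239 − 437.6591 = 801.3409 mL
New rate:
Dose = 11 mcg/kg/min × 105.9 kg = 1164.9 mcg/min
1164.9 mcg/min × 60 min/hr = 69894 mcg/hr
Rate = 69894 mcg/hr ÷ 483.4544 mcg/mL = 144.5721 mL/hr
Time remaining = 801.3409 mL ÷ 144.5721 mL/hr = 5.542848 hr

5.5 hours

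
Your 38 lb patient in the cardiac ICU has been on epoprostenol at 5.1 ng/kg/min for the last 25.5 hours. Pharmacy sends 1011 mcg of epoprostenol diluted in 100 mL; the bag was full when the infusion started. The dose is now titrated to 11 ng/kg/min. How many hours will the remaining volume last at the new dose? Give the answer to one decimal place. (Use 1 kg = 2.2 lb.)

Initial rate:
Weight = 38 lb ÷ 2.2 lb/kg = 17.27273 kg
Dose = 5.1 ng/kg/min × 17.27273 kg = 88.09091 ng/min
88.09091 ng/min × 60 min/hr = 5285.455 ng/hr
Concentration = 1011 mcg ÷ 100 mL = 10.11 mcg/mL = 10110 ng/mL
Rate = 5285.455 ng/hr ÷ 10110 ng/mL = 0.5227947 mL/hr
Volume infused so far = 0.5227947 mL/hr × 25.5 hr = 13.33127 mL
Volume remaining = 100 − 13.33127 = 86.66873 mL
New rate:
Dose = 11 ng/kg/min × 17.27273 kg = 190 ng/min
190 ng/min × 60 min/hr = 11400 ng/hr
Rate = 11400 ng/hr ÷ 10110 ng/mL = 1.127596 mL/hr
Time remaining = 86.66873 mL ÷ 1.127596 mL/hr = 76.86148 hr

76.9 hours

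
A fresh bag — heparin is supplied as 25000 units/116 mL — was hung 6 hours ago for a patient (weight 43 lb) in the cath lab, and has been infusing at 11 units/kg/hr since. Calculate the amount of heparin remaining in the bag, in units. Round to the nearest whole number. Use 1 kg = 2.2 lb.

Weight = 43 lb ÷ 2.2 lb/kg = 19.54545 kg
Dose = 11 units/kg/hr × 19.54545 kg = 215 units/hr
Concentration = 25000 units ÷ 116 mL = 215.5172 units/mL
Rate = 215 units/hr ÷ 215.5172 units/mL = 0.9976 mL/hr
Volume infused = 0.9976 mL/hr × 6 hr = 5.9856 mL
Volume remaining = 116 − 5.9856 = 110.0144 mL
Drug remaining = 110.0144 mL × 215.5172 units/mL = 23710 units

23710 units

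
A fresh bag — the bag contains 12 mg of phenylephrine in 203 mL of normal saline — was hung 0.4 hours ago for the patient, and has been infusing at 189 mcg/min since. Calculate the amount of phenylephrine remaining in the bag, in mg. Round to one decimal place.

7.5 mg

189 mcg/min × 60 min/hr = 11340 mcg/hr
Concentration = 12 mg ÷ 203 mL = 0.0591133 mg/mL = 59.1133 mcg/mL
Rate = 11340 mcg/hr ÷ 59.1133 mcg/mL = 191.835 mL/hr
Volume infused = 191.835 mL/hr × 0.4 hr = 76.734 mL
Volume remaining = 203 − 76.734 = 126.266 mL
Drug remaining = 126.266 mL × 59.1133 mcg/mL = 7464 mcg = 7.464 mg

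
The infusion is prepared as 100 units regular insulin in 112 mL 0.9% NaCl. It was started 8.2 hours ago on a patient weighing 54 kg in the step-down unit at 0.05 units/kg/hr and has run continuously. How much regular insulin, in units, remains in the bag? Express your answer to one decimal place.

Dose = 0.05 units/kg/hr × 54 kg = 2.7 units/hr
Concentration = 100 units ÷ 112 mL = 0.8928571 units/mL
Rate = 2.7 units/hr ÷ 0.8928571 units/mL = 3.024 mL/hr
Volume infused = 3.024 mL/hr × 8.2 hr = 24.7968 mL
Volume remaining = 112 − 24.7968 = 87.2032 mL
Drug remaining = 87.2032 mL × 0.8928571 units/mL = 77.86 units

77.9 units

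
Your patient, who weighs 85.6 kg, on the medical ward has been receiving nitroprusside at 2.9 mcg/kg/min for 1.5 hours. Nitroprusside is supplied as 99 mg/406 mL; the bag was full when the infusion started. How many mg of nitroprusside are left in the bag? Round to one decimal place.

Dose = 2.9 mcg/kg/min × 85.6 kg = 248.24 mcg/min
248.24 mcg/min × 60 min/hr = 14894.4 mcg/hr
Concentration = 99 mg ÷ 406 mL = 0.2438424 mg/mL = 243.8424 mcg/mL
Rate = 14894.4 mcg/hr ÷ 243.8424 mcg/mL = 61.08208 mL/hr
Volume infused = 61.08208 mL/hr × 1.5 hr = 91.62313 mL
Volume remaining = 406 − 91.62313 = 314.3769 mL
Drug remaining = 314.3769 mL × 243.8424 mcg/mL = 76658.4 mcg = 76.6584 mg

76.7 mg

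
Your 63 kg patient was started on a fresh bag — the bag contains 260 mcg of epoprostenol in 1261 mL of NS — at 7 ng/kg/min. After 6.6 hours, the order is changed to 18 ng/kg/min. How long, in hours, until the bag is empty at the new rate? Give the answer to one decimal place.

1.3 hours

Initial rate:
Dose = 7 ng/kg/min × 63 kg = 441 ng/min
441 ng/min × 60 min/hr = 26460 ng/hr
Concentration = 260 mcg ÷ 1261 mL = 0.2061856 mcg/mL = 206.1856 ng/mL
Rate = 26460 ng/hr ÷ 206.1856 ng/mL = 128.331 mL/hr
Volume infused so far = 128.331 mL/hr × 6.6 hr = 846.9846 mL
Volume remaining = 1261 − 846.9846 = 414.0154 mL
New rate:
Dose = 18 ng/kg/min × 63 kg = 1134 ng/min
1134 ng/min × 60 min/hr = 68040 ng/hr
Rate = 68040 ng/hr ÷ 206.1856 ng/mL = 329.994 mL/hr
Time remaining = 414.0154 mL ÷ 329.994 mL/hr = 1.254615 hr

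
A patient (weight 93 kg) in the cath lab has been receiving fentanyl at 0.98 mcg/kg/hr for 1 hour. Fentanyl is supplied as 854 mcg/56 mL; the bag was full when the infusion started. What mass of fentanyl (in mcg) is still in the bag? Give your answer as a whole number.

Dose = 0.98 mcg/kg/hr × 93 kg = 91.14 mcg/hr
Concentration = 854 mcg ÷ 56 mL = 15.25 mcg/mL
Rate = 91.14 mcg/hr ÷ 15.25 mcg/mL = 5.976393 mL/hr
Volume infused = 5.976393 mL/hr × 1 hr = 5.976393 mL
Volume remaining = 56 − 5.976393 = 50.02361 mL
Drug remaining = 50.02361 mL × 15.25 mcg/mL = 762.86 mcg

763 mcg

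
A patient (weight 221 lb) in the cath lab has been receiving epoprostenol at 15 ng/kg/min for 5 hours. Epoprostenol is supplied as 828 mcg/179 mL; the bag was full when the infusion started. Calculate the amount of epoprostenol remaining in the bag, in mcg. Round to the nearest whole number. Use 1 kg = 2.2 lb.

Weight = 221 lb ÷ 2.2 lb/kg = 100.4545 kg
Dose = 15 ng/kg/min × 100.4545 kg = 1506.818 ng/min
1506.818 ng/min × 60 min/hr = 90409.09 ng/hr
Concentration = 828 mcg ÷ 179 mL = 4.625698 mcg/mL = 4625.698 ng/mL
Rate = 90409.09 ng/hr ÷ 4625.698 ng/mL = 19.54496 mL/hr
Volume infused = 19.54496 mL/hr × 5 hr = 97.7248 mL
Volume remaining = 179 − 97.7248 = 81.2752 mL
Drug remaining = 81.2752 mL × 4625.698 ng/mL = 375954.5 ng = 375.9545 mcg

376 mcg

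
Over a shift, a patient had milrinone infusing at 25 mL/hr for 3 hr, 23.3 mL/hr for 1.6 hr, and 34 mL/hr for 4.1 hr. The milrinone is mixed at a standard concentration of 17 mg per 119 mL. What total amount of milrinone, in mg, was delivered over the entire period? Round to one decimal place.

Concentration = 17 mg ÷ 119 mL = 0.1428571 mg/mL
Stage 1: 25 mL/hr × 3 hr = 75 mL → 75 mL × 0.1428571 mg/mL = 10.71429 mg
Stage 2: 23.3 mL/hr × 1.6 hr = 37.28 mL → 37.28 mL × 0.1428571 mg/mL = 5.325714 mg
Stage 3: 34 mL/hr × 4.1 hr = 139.4 mL → 139.4 mL × 0.1428571 mg/mL = 19.91429 mg
Total = 10.71429 + 5.325714 + 19.91429 = 35.95429 mg

36.0 mg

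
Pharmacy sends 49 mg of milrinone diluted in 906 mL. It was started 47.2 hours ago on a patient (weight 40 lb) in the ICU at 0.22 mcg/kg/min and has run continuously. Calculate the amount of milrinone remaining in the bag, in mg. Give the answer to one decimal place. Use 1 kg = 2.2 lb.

Weight = 40 lb ÷ 2.2 lb/kg = 18.18182 kg
Dose = 0.22 mcg/kg/min × 18.18182 kg = 4 mcg/min
4 mcg/min × 60 min/hr = 240 mcg/hr
Concentration = 49 mg ÷ 906 mL = 0.05408389 mg/mL = 54.08389 mcg/mL
Rate = 240 mcg/hr ÷ 54.08389 mcg/mL = 4.437551 mL/hr
Volume infused = 4.437551 mL/hr × 47.2 hr = 209.4524 mL
Volume remaining = 906 − 209.4524 = 696.5476 mL
Drug remaining = 696.5476 mL × 54.08389 mcg/mL = 37672 mcg = 37.672 mg

37.7 mg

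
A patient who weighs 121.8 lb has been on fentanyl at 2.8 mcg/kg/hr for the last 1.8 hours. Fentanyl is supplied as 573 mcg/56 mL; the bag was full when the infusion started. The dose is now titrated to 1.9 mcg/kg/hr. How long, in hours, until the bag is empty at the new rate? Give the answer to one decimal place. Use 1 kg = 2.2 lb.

2.8 hours

Initial rate:
Weight = 121.8 lb ÷ 2.2 lb/kg = 55.36364 kg
Dose = 2.8 mcg/kg/hr × 55.36364 kg = 155.0182 mcg/hr
Concentration = 573 mcg ÷ 56 mL = 10.23214 mcg/mL
Rate = 155.0182 mcg/hr ÷ 10.23214 mcg/mL = 15.15012 mL/hr
Volume infused so far = 15.15012 mL/hr × 1.8 hr = 27.27021 mL
Volume remaining = 56 − 27.27021 = 28.72979 mL
New rate:
Dose = 1.9 mcg/kg/hr × 55.36364 kg = 105.1909 mcg/hr
Rate = 105.1909 mcg/hr ÷ 10.23214 mcg/mL = 10.28044 mL/hr
Time remaining = 28.72979 mL ÷ 10.28044 mL/hr = 2.794607 hr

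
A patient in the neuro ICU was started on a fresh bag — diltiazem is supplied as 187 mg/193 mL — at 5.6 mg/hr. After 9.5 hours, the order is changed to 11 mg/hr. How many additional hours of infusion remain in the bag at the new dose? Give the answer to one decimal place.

12.2 hours

Initial rate:
Concentration = 187 mg ÷ 193 mL = 0.9689119 mg/mL
Rate = 5.6 mg/hr ÷ 0.9689119 mg/mL = 5.779679 mL/hr
Volume infused so far = 5.779679 mL/hr × 9.5 hr = 54.90695 mL
Volume remaining = 193 − 54.90695 = 138.093 mL
New rate:
Rate = 11 mg/hr ÷ 0.9689119 mg/mL = 11.35294 mL/hr
Time remaining = 138.093 mL ÷ 11.35294 mL/hr = 12.16364 hr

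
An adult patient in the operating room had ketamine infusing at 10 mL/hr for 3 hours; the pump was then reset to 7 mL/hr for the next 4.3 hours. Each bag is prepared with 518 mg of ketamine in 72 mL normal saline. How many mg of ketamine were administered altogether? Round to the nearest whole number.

432 mg

Concentration = 518 mg ÷ 72 mL = 7.194444 mg/mL
Stage 1: 10 mL/hr × 3 hr = 30 mL → 30 mL × 7.194444 mg/mL = 215.8333 mg
Stage 2: 7 mL/hr × 4.3 hr = 30.1 mL → 30.1 mL × 7.194444 mg/mL = 216.5528 mg
Total = 215.8333 + 216.5528 = 432.3861 mg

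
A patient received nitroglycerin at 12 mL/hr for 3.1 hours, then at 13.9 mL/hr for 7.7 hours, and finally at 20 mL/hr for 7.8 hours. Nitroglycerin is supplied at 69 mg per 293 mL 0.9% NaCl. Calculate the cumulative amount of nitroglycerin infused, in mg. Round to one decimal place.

Concentration = 69 mg ÷ 293 mL = 0.2354949 mg/mL
Stage 1: 12 mL/hr × 3.1 hr = 37.2 mL → 37.2 mL × 0.2354949 mg/mL = 8.76041 mg
Stage 2: 13.9 mL/hr × 7.7 hr = 107.03 mL → 107.03 mL × 0.2354949 mg/mL = 25.20502 mg
Stage 3: 20 mL/hr × 7.8 hr = 156 mL → 156 mL × 0.2354949 mg/mL = 36.7372 mg
Total = 8.76041 + 25.20502 + 36.7372 = 70.70263 mg

70.7 mg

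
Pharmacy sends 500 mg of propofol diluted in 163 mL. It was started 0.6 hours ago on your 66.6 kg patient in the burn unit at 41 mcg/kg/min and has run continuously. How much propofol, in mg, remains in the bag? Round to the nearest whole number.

Dose = 41 mcg/kg/min × 66.6 kg = 2730.6 mcg/min
2730.6 mcg/min × 60 min/hr = 163836 mcg/hr
Concentration = 500 mg ÷ 163 mL = 3.067485 mg/mL = 3067.485 mcg/mL
Rate = 163836 mcg/hr ÷ 3067.485 mcg/mL = 53.41054 mL/hr
Volume infused = 53.41054 mL/hr × 0.6 hr = 32.04632 mL
Volume remaining = 163 − 32.04632 = 130.9537 mL
Drug remaining = 130.9537 mL × 3067.485 mcg/mL = 401698.4 mcg = 401.6984 mg

402 mg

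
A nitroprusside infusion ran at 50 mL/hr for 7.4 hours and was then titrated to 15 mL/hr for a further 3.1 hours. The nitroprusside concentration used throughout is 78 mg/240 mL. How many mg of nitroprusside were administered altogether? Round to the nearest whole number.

135 mg

Concentration = 78 mg ÷ 240 mL = 0.325 mg/mL
Stage 1: 50 mL/hr × 7.4 hr = 370 mL → 370 mL × 0.325 mg/mL = 120.25 mg
Stage 2: 15 mL/hr × 3.1 hr = 46.5 mL → 46.5 mL × 0.325 mg/mL = 15.1125 mg
Total = 120.25 + 15.1125 = 135.3625 mg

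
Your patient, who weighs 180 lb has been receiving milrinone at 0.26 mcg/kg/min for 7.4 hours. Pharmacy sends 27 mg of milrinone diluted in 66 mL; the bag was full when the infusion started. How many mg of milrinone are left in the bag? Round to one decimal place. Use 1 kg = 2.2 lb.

17.6 mg

Weight = 180 lb ÷ 2.2 lb/kg = 81.81818 kg
Dose = 0.26 mcg/kg/min × 81.81818 kg = 21.27273 mcg/min
21.27273 mcg/min × 60 min/hr = 1276.364 mcg/hr
Concentration = 27 mg ÷ 66 mL = 0.4090909 mg/mL = 409.0909 mcg/mL
Rate = 1276.364 mcg/hr ÷ 409.0909 mcg/mL = 3.12 mL/hr
Volume infused = 3.12 mL/hr × 7.4 hr = 23.088 mL
Volume remaining = 66 − 23.088 = 42.912 mL
Drug remaining = 42.912 mL × 409.0909 mcg/mL = 17554.91 mcg = 17.55491 mg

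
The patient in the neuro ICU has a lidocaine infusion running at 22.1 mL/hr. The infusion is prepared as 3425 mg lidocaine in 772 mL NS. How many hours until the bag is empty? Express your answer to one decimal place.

Duration = 772 mL ÷ 22.1 mL/hr = 34.93213 hr

34.9 hours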